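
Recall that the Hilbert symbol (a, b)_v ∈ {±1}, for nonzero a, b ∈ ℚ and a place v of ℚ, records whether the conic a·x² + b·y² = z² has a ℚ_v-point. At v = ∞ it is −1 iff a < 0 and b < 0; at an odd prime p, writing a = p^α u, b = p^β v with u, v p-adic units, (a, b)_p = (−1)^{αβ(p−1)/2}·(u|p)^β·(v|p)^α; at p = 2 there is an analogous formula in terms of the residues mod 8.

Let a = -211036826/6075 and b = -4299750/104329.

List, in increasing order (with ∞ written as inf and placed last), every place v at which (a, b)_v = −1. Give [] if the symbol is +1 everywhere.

[2, 5, 13, inf]

Mod squares: a ≡ -78, b ≡ -390. Check v ∈ {∞, 2, 3, 5, 7, 11, 13, 17, 19, 37}.
v=3: a=3^-5·(≡1), b=3^3·(≡2) mod 3; (1|3)=+1, (2|3)=-1; (−1)^{-5·3·1}·(+1)^3·(-1)^-5 = +1.
v=5: a=5^-2·(≡3), b=5^3·(≡3) mod 5; (3|5)=-1, (3|5)=-1; (−1)^{-2·3·2}·(-1)^3·(-1)^-2 = -1.
v=37: a=37^2·(≡30), b=37^0·(≡15) mod 37; (30|37)=+1, (15|37)=-1; (−1)^{2·0·18}·(+1)^0·(-1)^2 = +1.
v=17: a=17^0·(≡3), b=17^-2·(≡15) mod 17; (3|17)=-1, (15|17)=+1; (−1)^{0·-2·8}·(-1)^-2·(+1)^0 = +1.
v=2: v_2(a)=1, v_2(b)=1; units ≡ 1, 5 (mod 8); ε·ε+αω+βω = 0·0+1·1+1·0 ≡ 1  ⇒  (a,b)_2 = -1.
v=∞: -78 < 0 and -390 < 0  ⇒  (a,b)_∞ = -1.
v=11: a=11^2·(≡7), b=11^0·(≡8) mod 11; (7|11)=-1, (8|11)=-1; (−1)^{2·0·5}·(-1)^0·(-1)^2 = +1.
v=19: a=19^0·(≡9), b=19^-2·(≡16) mod 19; (9|19)=+1, (16|19)=+1; (−1)^{0·-2·9}·(+1)^-2·(+1)^0 = +1.
v=7: a=7^2·(≡5), b=7^2·(≡2) mod 7; (5|7)=-1, (2|7)=+1; (−1)^{2·2·3}·(-1)^2·(+1)^2 = +1.
v=13: a=13^1·(≡11), b=13^1·(≡12) mod 13; (11|13)=-1, (12|13)=+1; (−1)^{1·1·6}·(-1)^1·(+1)^1 = -1.
(-78, -390 / ℚ) ramifies at {2, 5, 13, ∞}: a division algebra.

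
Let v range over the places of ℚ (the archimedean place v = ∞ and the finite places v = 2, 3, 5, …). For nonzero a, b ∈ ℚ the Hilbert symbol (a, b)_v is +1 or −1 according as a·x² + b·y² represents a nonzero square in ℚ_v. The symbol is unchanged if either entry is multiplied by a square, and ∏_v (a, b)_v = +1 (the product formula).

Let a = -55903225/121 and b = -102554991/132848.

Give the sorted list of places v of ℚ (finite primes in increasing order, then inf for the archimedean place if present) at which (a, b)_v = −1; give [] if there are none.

[2, 7, 11, 17, 29, inf]

Mod squares: a ≡ -2236129, b ≡ -7337. Check v ∈ {∞, 2, 3, 5, 7, 11, 17, 19, 23, 29, 43}.
v=3: a=3^0·(≡2), b=3^8·(≡1) mod 3; (2|3)=-1, (1|3)=+1; (−1)^{0·8·1}·(-1)^8·(+1)^0 = +1.
v=23: a=23^1·(≡7), b=23^-1·(≡18) mod 23; (7|23)=-1, (18|23)=+1; (−1)^{1·-1·11}·(-1)^-1·(+1)^1 = +1.
v=7: a=7^1·(≡3), b=7^2·(≡3) mod 7; (3|7)=-1, (3|7)=-1; (−1)^{1·2·3}·(-1)^2·(-1)^1 = -1.
v=5: a=5^2·(≡1), b=5^0·(≡3) mod 5; (1|5)=+1, (3|5)=-1; (−1)^{2·0·2}·(+1)^0·(-1)^2 = +1.
v=2: v_2(a)=0, v_2(b)=-4; units ≡ 7, 7 (mod 8); ε·ε+αω+βω = 1·1+0·0+-4·0 ≡ 1  ⇒  (a,b)_2 = -1.
v=11: a=11^-2·(≡7), b=11^1·(≡1) mod 11; (7|11)=-1, (1|11)=+1; (−1)^{-2·1·5}·(-1)^1·(+1)^-2 = -1.
v=17: a=17^1·(≡2), b=17^0·(≡11) mod 17; (2|17)=+1, (11|17)=-1; (−1)^{1·0·8}·(+1)^0·(-1)^1 = -1.
v=43: a=43^1·(≡7), b=43^0·(≡25) mod 43; (7|43)=-1, (25|43)=+1; (−1)^{1·0·21}·(-1)^0·(+1)^1 = +1.
v=29: a=29^0·(≡15), b=29^1·(≡3) mod 29; (15|29)=-1, (3|29)=-1; (−1)^{0·1·14}·(-1)^1·(-1)^0 = -1.
v=∞: -2236129 < 0 and -7337 < 0  ⇒  (a,b)_∞ = -1.
v=19: a=19^1·(≡12), b=19^-2·(≡16) mod 19; (12|19)=-1, (16|19)=+1; (−1)^{1·-2·9}·(-1)^-2·(+1)^1 = +1.
|Ram(-2236129, -7337)| = 6, even; anisotropic at {2, 7, 11, 17, 29, ∞}.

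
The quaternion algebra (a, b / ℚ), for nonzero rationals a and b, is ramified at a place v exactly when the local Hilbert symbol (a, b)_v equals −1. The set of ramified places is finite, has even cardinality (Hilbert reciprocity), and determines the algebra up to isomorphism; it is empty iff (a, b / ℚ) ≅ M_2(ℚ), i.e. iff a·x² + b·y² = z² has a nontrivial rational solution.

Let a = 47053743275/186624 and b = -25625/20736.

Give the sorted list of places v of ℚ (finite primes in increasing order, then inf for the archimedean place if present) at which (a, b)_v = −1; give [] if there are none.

(a, b) ≡ (72611, -41) mod (ℚ^×)²; places V = {2, 3, 5, 7, 11, 23, 41, ∞}.
(a,b)_∞: sgn(72611)=+, sgn(-41)=−, so +1.
(a,b)_41: α=1, u≡21; β=1, v≡1 (mod 41); (21|41)=+1, (1|41)=+1; sign (−1)^0·+1^1·+1^1 = +1.
(a,b)_7: α=3, u≡3; β=0, v≡1 (mod 7); (3|7)=-1, (1|7)=+1; sign (−1)^0·-1^0·+1^3 = +1.
(a,b)_2: α=-8, β=-8; u≡3, v≡7 (mod 8); ε(u)ε(v)=1·1, αω(v)=-8·0, βω(u)=-8·1; sum ≡ 1  ⇒  -1.
(a,b)_11: α=1, u≡9; β=0, v≡5 (mod 11); (9|11)=+1, (5|11)=+1; sign (−1)^0·+1^0·+1^1 = +1.
(a,b)_5: α=2, u≡4; β=4, v≡4 (mod 5); (4|5)=+1, (4|5)=+1; sign (−1)^0·+1^4·+1^2 = +1.
(a,b)_23: α=3, u≡18; β=0, v≡21 (mod 23); (18|23)=+1, (21|23)=-1; sign (−1)^0·+1^0·-1^3 = -1.
(a,b)_3: α=-6, u≡2; β=-4, v≡1 (mod 3); (2|3)=-1, (1|3)=+1; sign (−1)^0·-1^-4·+1^-6 = +1.
Ram(72611, -41) = {2, 23}; no ℚ_2-point on the conic.

[2, 23]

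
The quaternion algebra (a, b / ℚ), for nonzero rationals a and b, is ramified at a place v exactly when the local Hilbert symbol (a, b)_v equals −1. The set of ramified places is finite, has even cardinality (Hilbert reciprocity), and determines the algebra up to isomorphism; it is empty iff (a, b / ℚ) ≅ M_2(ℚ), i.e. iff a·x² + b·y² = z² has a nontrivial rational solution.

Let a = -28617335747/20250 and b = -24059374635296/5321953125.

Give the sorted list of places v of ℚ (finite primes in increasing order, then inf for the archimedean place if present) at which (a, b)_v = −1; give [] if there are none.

[2, 7, 11, 13, 17, inf]

(a, b) ≡ (-15470, -170170) mod (ℚ^×)²; places V = {2, 3, 5, 7, 11, 13, 17, 23, 29, ∞}.
(a,b)_5: α=-3, u≡4; β=-7, v≡4 (mod 5); (4|5)=+1, (4|5)=+1; sign (−1)^0·+1^-7·+1^-3 = +1.
(a,b)_3: α=-4, u≡1; β=-4, v≡2 (mod 3); (1|3)=+1, (2|3)=-1; sign (−1)^0·+1^-4·-1^-4 = +1.
(a,b)_∞: sgn(-15470)=−, sgn(-170170)=−, so -1.
(a,b)_23: α=2, u≡13; β=2, v≡21 (mod 23); (13|23)=+1, (21|23)=-1; sign (−1)^0·+1^2·-1^2 = +1.
(a,b)_13: α=1, u≡2; β=1, v≡9 (mod 13); (2|13)=-1, (9|13)=+1; sign (−1)^0·-1^1·+1^1 = -1.
(a,b)_17: α=3, u≡9; β=5, v≡3 (mod 17); (9|17)=+1, (3|17)=-1; sign (−1)^0·+1^5·-1^3 = -1.
(a,b)_11: α=2, u≡10; β=1, v≡6 (mod 11); (10|11)=-1, (6|11)=-1; sign (−1)^0·-1^1·-1^2 = -1.
(a,b)_29: α=0, u≡22; β=-2, v≡21 (mod 29); (22|29)=+1, (21|29)=-1; sign (−1)^0·+1^-2·-1^0 = +1.
(a,b)_2: α=-1, β=5; u≡1, v≡3 (mod 8); ε(u)ε(v)=0·1, αω(v)=-1·1, βω(u)=5·0; sum ≡ 1  ⇒  -1.
(a,b)_7: α=1, u≡1; β=1, v≡2 (mod 7); (1|7)=+1, (2|7)=+1; sign (−1)^1·+1^1·+1^1 = -1.
Ram(-15470, -170170) = {2, 7, 11, 13, 17, ∞}; no ℚ_2-point on the conic.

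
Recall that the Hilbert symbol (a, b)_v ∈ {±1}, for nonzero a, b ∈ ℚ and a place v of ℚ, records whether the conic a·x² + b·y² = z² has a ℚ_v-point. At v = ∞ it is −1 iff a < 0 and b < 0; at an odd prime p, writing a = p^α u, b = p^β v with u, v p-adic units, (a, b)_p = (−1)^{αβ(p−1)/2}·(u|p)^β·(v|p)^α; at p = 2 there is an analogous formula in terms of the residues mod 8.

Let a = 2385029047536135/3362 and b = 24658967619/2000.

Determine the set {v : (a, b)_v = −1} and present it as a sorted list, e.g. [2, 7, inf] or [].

Mod squares: a ≡ 30, b ≡ 53295. Check v ∈ {∞, 2, 3, 5, 7, 11, 13, 17, 19, 41}.
v=3: a=3^3·(≡1), b=3^5·(≡2) mod 3; (1|3)=+1, (2|3)=-1; (−1)^{3·5·1}·(+1)^5·(-1)^3 = +1.
v=5: a=5^1·(≡1), b=5^-3·(≡4) mod 5; (1|5)=+1, (4|5)=+1; (−1)^{1·-3·2}·(+1)^-3·(+1)^1 = +1.
v=19: a=19^2·(≡6), b=19^1·(≡2) mod 19; (6|19)=+1, (2|19)=-1; (−1)^{2·1·9}·(+1)^1·(-1)^2 = +1.
v=17: a=17^2·(≡13), b=17^1·(≡10) mod 17; (13|17)=+1, (10|17)=-1; (−1)^{2·1·8}·(+1)^1·(-1)^2 = +1.
v=11: a=11^2·(≡8), b=11^1·(≡1) mod 11; (8|11)=-1, (1|11)=+1; (−1)^{2·1·5}·(-1)^1·(+1)^2 = -1.
v=7: a=7^2·(≡2), b=7^0·(≡4) mod 7; (2|7)=+1, (4|7)=+1; (−1)^{2·0·3}·(+1)^0·(+1)^2 = +1.
v=∞: 30 > 0 and 53295 > 0  ⇒  (a,b)_∞ = +1.
v=41: a=41^-2·(≡24), b=41^0·(≡20) mod 41; (24|41)=-1, (20|41)=+1; (−1)^{-2·0·20}·(-1)^0·(+1)^-2 = +1.
v=13: a=13^4·(≡9), b=13^4·(≡8) mod 13; (9|13)=+1, (8|13)=-1; (−1)^{4·4·6}·(+1)^4·(-1)^4 = +1.
v=2: v_2(a)=-1, v_2(b)=-4; units ≡ 7, 7 (mod 8); ε·ε+αω+βω = 1·1+-1·0+-4·0 ≡ 1  ⇒  (a,b)_2 = -1.
Ram(30, 53295) = {2, 11}; no ℚ_2-point on the conic.

[2, 11]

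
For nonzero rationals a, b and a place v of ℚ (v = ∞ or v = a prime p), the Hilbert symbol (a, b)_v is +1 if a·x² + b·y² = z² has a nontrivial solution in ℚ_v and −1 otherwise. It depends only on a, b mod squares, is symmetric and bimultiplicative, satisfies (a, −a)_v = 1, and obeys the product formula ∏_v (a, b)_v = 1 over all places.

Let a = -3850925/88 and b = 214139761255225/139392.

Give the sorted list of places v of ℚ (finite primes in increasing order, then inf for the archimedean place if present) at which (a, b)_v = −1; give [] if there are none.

(a, b) ≡ (-11726, 2) mod (ℚ^×)²; places V = {2, 3, 5, 11, 13, 17, 19, 41, ∞}.
(a,b)_17: α=2, u≡1; β=4, v≡9 (mod 17); (1|17)=+1, (9|17)=+1; sign (−1)^0·+1^4·+1^2 = +1.
(a,b)_11: α=-1, u≡4; β=-2, v≡10 (mod 11); (4|11)=+1, (10|11)=-1; sign (−1)^0·+1^-2·-1^-1 = -1.
(a,b)_19: α=0, u≡17; β=2, v≡12 (mod 19); (17|19)=+1, (12|19)=-1; sign (−1)^0·+1^2·-1^0 = +1.
(a,b)_41: α=1, u≡1; β=2, v≡8 (mod 41); (1|41)=+1, (8|41)=+1; sign (−1)^0·+1^2·+1^1 = +1.
(a,b)_13: α=1, u≡11; β=2, v≡5 (mod 13); (11|13)=-1, (5|13)=-1; sign (−1)^0·-1^2·-1^1 = -1.
(a,b)_5: α=2, u≡1; β=2, v≡2 (mod 5); (1|5)=+1, (2|5)=-1; sign (−1)^0·+1^2·-1^2 = +1.
(a,b)_3: α=0, u≡1; β=-2, v≡2 (mod 3); (1|3)=+1, (2|3)=-1; sign (−1)^0·+1^-2·-1^0 = +1.
(a,b)_2: α=-3, β=-7; u≡1, v≡1 (mod 8); ε(u)ε(v)=0·0, αω(v)=-3·0, βω(u)=-7·0; sum ≡ 0  ⇒  +1.
(a,b)_∞: sgn(-11726)=−, sgn(2)=+, so +1.
(-11726, 2 / ℚ) ramifies at {11, 13}: a division algebra.

[11, 13]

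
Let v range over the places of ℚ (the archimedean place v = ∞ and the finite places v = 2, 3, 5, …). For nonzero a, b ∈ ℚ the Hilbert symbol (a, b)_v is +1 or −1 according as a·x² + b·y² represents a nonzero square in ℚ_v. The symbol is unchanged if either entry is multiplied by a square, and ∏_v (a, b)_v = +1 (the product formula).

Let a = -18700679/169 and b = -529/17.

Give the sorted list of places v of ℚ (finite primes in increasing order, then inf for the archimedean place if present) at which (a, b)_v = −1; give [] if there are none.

[29, inf]

(a, b) ≡ (-35351, -17) mod (ℚ^×)²; places V = {2, 13, 17, 23, 29, 53, ∞}.
(a,b)_17: α=0, u≡16; β=-1, v≡15 (mod 17); (16|17)=+1, (15|17)=+1; sign (−1)^0·+1^-1·+1^0 = +1.
(a,b)_23: α=3, u≡12; β=2, v≡4 (mod 23); (12|23)=+1, (4|23)=+1; sign (−1)^0·+1^2·+1^3 = +1.
(a,b)_13: α=-2, u≡3; β=0, v≡1 (mod 13); (3|13)=+1, (1|13)=+1; sign (−1)^0·+1^0·+1^-2 = +1.
(a,b)_29: α=1, u≡13; β=0, v≡3 (mod 29); (13|29)=+1, (3|29)=-1; sign (−1)^0·+1^0·-1^1 = -1.
(a,b)_2: α=0, β=0; u≡1, v≡7 (mod 8); ε(u)ε(v)=0·1, αω(v)=0·0, βω(u)=0·0; sum ≡ 0  ⇒  +1.
(a,b)_∞: sgn(-35351)=−, sgn(-17)=−, so -1.
(a,b)_53: α=1, u≡19; β=0, v≡25 (mod 53); (19|53)=-1, (25|53)=+1; sign (−1)^0·-1^0·+1^1 = +1.
(-35351, -17 / ℚ) ramifies at {29, ∞}: a division algebra.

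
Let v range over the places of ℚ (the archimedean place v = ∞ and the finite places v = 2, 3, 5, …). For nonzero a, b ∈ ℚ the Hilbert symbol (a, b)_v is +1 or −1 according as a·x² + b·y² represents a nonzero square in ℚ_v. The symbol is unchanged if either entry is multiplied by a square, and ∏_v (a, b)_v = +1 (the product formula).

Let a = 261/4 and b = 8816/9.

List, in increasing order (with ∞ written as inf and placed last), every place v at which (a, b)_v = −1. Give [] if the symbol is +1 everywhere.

(a, b) ≡ (29, 551) mod (ℚ^×)²; places V = {2, 3, 19, 29, ∞}.
(a,b)_19: α=0, u≡13; β=1, v≡3 (mod 19); (13|19)=-1, (3|19)=-1; sign (−1)^0·-1^1·-1^0 = -1.
(a,b)_29: α=1, u≡24; β=1, v≡8 (mod 29); (24|29)=+1, (8|29)=-1; sign (−1)^0·+1^1·-1^1 = -1.
(a,b)_3: α=2, u≡2; β=-2, v≡2 (mod 3); (2|3)=-1, (2|3)=-1; sign (−1)^0·-1^-2·-1^2 = +1.
(a,b)_∞: sgn(29)=+, sgn(551)=+, so +1.
(a,b)_2: α=-2, β=4; u≡5, v≡7 (mod 8); ε(u)ε(v)=0·1, αω(v)=-2·0, βω(u)=4·1; sum ≡ 0  ⇒  +1.
Ram(29, 551) = {19, 29}; no ℚ_19-point on the conic.

[19, 29]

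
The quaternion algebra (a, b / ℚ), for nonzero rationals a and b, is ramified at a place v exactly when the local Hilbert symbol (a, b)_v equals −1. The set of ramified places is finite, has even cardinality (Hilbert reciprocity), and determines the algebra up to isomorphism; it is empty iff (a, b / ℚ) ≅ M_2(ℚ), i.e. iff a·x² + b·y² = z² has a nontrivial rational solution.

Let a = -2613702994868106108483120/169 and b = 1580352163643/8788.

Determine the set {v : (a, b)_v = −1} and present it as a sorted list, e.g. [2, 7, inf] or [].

[13, 41]

Mod squares: a ≡ -6355, b ≡ 611351. Check v ∈ {∞, 2, 3, 5, 11, 13, 17, 31, 37, 41}.
v=17: a=17^0·(≡12), b=17^2·(≡12) mod 17; (12|17)=-1, (12|17)=-1; (−1)^{0·2·8}·(-1)^2·(-1)^0 = +1.
v=31: a=31^3·(≡22), b=31^3·(≡4) mod 31; (22|31)=-1, (4|31)=+1; (−1)^{3·3·15}·(-1)^3·(+1)^3 = +1.
v=5: a=5^1·(≡4), b=5^0·(≡1) mod 5; (4|5)=+1, (1|5)=+1; (−1)^{1·0·2}·(+1)^0·(+1)^1 = +1.
v=2: v_2(a)=4, v_2(b)=-2; units ≡ 5, 7 (mod 8); ε·ε+αω+βω = 0·1+4·0+-2·1 ≡ 0  ⇒  (a,b)_2 = +1.
v=37: a=37^2·(≡26), b=37^1·(≡7) mod 37; (26|37)=+1, (7|37)=+1; (−1)^{2·1·18}·(+1)^1·(+1)^2 = +1.
v=∞: -6355 < 0 and 611351 > 0  ⇒  (a,b)_∞ = +1.
v=13: a=13^-2·(≡6), b=13^-3·(≡8) mod 13; (6|13)=-1, (8|13)=-1; (−1)^{-2·-3·6}·(-1)^-3·(-1)^-2 = -1.
v=11: a=11^6·(≡9), b=11^2·(≡9) mod 11; (9|11)=+1, (9|11)=+1; (−1)^{6·2·5}·(+1)^2·(+1)^6 = +1.
v=41: a=41^3·(≡32), b=41^1·(≡11) mod 41; (32|41)=+1, (11|41)=-1; (−1)^{3·1·20}·(+1)^1·(-1)^3 = -1.
v=3: a=3^8·(≡2), b=3^0·(≡2) mod 3; (2|3)=-1, (2|3)=-1; (−1)^{8·0·1}·(-1)^0·(-1)^8 = +1.
|Ram(-6355, 611351)| = 2, even; anisotropic at {13, 41}.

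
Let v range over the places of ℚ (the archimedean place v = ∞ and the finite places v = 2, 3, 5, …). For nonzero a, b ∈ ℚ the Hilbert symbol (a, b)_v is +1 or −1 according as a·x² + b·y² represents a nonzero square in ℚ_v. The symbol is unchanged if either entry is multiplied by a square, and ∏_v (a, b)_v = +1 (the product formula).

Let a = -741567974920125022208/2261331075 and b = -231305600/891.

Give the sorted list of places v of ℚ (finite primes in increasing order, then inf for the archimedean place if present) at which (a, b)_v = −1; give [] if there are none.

(a, b) ≡ (-2706, -946) mod (ℚ^×)²; places V = {2, 3, 5, 7, 11, 17, 19, 41, 43, ∞}.
(a,b)_11: α=1, u≡7; β=-1, v≡6 (mod 11); (7|11)=-1, (6|11)=-1; sign (−1)^1·-1^-1·-1^1 = -1.
(a,b)_43: α=2, u≡19; β=1, v≡6 (mod 43); (19|43)=-1, (6|43)=+1; sign (−1)^0·-1^1·+1^2 = -1.
(a,b)_2: α=17, β=7; u≡7, v≡7 (mod 8); ε(u)ε(v)=1·1, αω(v)=17·0, βω(u)=7·0; sum ≡ 1  ⇒  -1.
(a,b)_17: α=-4, u≡12; β=0, v≡3 (mod 17); (12|17)=-1, (3|17)=-1; sign (−1)^0·-1^0·-1^-4 = +1.
(a,b)_7: α=4, u≡3; β=0, v≡3 (mod 7); (3|7)=-1, (3|7)=-1; sign (−1)^0·-1^0·-1^4 = +1.
(a,b)_5: α=-2, u≡4; β=2, v≡1 (mod 5); (4|5)=+1, (1|5)=+1; sign (−1)^0·+1^2·+1^-2 = +1.
(a,b)_3: α=-1, u≡1; β=-4, v≡2 (mod 3); (1|3)=+1, (2|3)=-1; sign (−1)^0·+1^-4·-1^-1 = -1.
(a,b)_∞: sgn(-2706)=−, sgn(-946)=−, so -1.
(a,b)_41: α=5, u≡16; β=2, v≡19 (mod 41); (16|41)=+1, (19|41)=-1; sign (−1)^0·+1^2·-1^5 = -1.
(a,b)_19: α=-2, u≡4; β=0, v≡9 (mod 19); (4|19)=+1, (9|19)=+1; sign (−1)^0·+1^0·+1^-2 = +1.
|Ram(-2706, -946)| = 6, even; anisotropic at {2, 3, 11, 41, 43, ∞}.

[2, 3, 11, 41, 43, inf]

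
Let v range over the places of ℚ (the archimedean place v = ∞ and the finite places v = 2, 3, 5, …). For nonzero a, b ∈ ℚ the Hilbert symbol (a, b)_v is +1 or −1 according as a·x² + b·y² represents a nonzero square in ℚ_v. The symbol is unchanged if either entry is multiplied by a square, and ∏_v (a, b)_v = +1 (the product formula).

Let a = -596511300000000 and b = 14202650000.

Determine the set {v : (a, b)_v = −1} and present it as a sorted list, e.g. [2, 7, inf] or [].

[3, 5, 7, 11, 17, 31]

(a, b) ≡ (-121737, 28985) mod (ℚ^×)²; places V = {2, 3, 5, 7, 11, 17, 31, ∞}.
(a,b)_11: α=1, u≡6; β=1, v≡8 (mod 11); (6|11)=-1, (8|11)=-1; sign (−1)^1·-1^1·-1^1 = -1.
(a,b)_17: α=1, u≡9; β=1, v≡11 (mod 17); (9|17)=+1, (11|17)=-1; sign (−1)^0·+1^1·-1^1 = -1.
(a,b)_∞: sgn(-121737)=−, sgn(28985)=+, so +1.
(a,b)_5: α=8, u≡2; β=5, v≡3 (mod 5); (2|5)=-1, (3|5)=-1; sign (−1)^0·-1^5·-1^8 = -1.
(a,b)_7: α=3, u≡1; β=2, v≡6 (mod 7); (1|7)=+1, (6|7)=-1; sign (−1)^0·+1^2·-1^3 = -1.
(a,b)_2: α=8, β=4; u≡7, v≡1 (mod 8); ε(u)ε(v)=1·0, αω(v)=8·0, βω(u)=4·0; sum ≡ 0  ⇒  +1.
(a,b)_3: α=1, u≡2; β=0, v≡2 (mod 3); (2|3)=-1, (2|3)=-1; sign (−1)^0·-1^0·-1^1 = -1.
(a,b)_31: α=1, u≡9; β=1, v≡8 (mod 31); (9|31)=+1, (8|31)=+1; sign (−1)^1·+1^1·+1^1 = -1.
|Ram(-121737, 28985)| = 6, even; anisotropic at {3, 5, 7, 11, 17, 31}.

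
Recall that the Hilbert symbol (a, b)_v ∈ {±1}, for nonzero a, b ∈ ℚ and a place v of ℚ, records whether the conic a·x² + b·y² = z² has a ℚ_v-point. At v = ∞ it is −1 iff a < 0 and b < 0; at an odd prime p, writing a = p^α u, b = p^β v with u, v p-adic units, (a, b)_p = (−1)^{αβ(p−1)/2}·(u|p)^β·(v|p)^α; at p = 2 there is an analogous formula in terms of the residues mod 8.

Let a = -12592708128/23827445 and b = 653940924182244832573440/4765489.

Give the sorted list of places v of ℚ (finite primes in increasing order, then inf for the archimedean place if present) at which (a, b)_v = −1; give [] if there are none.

[11, 13]

Mod squares: a ≡ -10010, b ≡ 910. Check v ∈ {∞, 2, 3, 5, 7, 11, 13, 17, 19, 37, 41, 43, 59}.
v=5: a=5^-1·(≡3), b=5^1·(≡2) mod 5; (3|5)=-1, (2|5)=-1; (−1)^{-1·1·2}·(-1)^1·(-1)^-1 = +1.
v=59: a=59^-2·(≡1), b=59^-2·(≡35) mod 59; (1|59)=+1, (35|59)=+1; (−1)^{-2·-2·29}·(+1)^-2·(+1)^-2 = +1.
v=13: a=13^1·(≡3), b=13^1·(≡6) mod 13; (3|13)=+1, (6|13)=-1; (−1)^{1·1·6}·(+1)^1·(-1)^1 = -1.
v=7: a=7^1·(≡5), b=7^3·(≡4) mod 7; (5|7)=-1, (4|7)=+1; (−1)^{1·3·3}·(-1)^3·(+1)^1 = +1.
v=2: v_2(a)=5, v_2(b)=11; units ≡ 3, 7 (mod 8); ε·ε+αω+βω = 1·1+5·0+11·1 ≡ 0  ⇒  (a,b)_2 = +1.
v=41: a=41^0·(≡7), b=41^2·(≡39) mod 41; (7|41)=-1, (39|41)=+1; (−1)^{0·2·20}·(-1)^2·(+1)^0 = +1.
v=37: a=37^-2·(≡15), b=37^-2·(≡5) mod 37; (15|37)=-1, (5|37)=-1; (−1)^{-2·-2·18}·(-1)^-2·(-1)^-2 = +1.
v=19: a=19^2·(≡12), b=19^0·(≡9) mod 19; (12|19)=-1, (9|19)=+1; (−1)^{2·0·9}·(-1)^0·(+1)^2 = +1.
v=∞: -10010 < 0 and 910 > 0  ⇒  (a,b)_∞ = +1.
v=3: a=3^2·(≡1), b=3^2·(≡1) mod 3; (1|3)=+1, (1|3)=+1; (−1)^{2·2·1}·(+1)^2·(+1)^2 = +1.
v=17: a=17^0·(≡5), b=17^2·(≡13) mod 17; (5|17)=-1, (13|17)=+1; (−1)^{0·2·8}·(-1)^2·(+1)^0 = +1.
v=43: a=43^0·(≡36), b=43^2·(≡20) mod 43; (36|43)=+1, (20|43)=-1; (−1)^{0·2·21}·(+1)^2·(-1)^0 = +1.
v=11: a=11^3·(≡3), b=11^6·(≡6) mod 11; (3|11)=+1, (6|11)=-1; (−1)^{3·6·5}·(+1)^6·(-1)^3 = -1.
|Ram(-10010, 910)| = 2, even; anisotropic at {11, 13}.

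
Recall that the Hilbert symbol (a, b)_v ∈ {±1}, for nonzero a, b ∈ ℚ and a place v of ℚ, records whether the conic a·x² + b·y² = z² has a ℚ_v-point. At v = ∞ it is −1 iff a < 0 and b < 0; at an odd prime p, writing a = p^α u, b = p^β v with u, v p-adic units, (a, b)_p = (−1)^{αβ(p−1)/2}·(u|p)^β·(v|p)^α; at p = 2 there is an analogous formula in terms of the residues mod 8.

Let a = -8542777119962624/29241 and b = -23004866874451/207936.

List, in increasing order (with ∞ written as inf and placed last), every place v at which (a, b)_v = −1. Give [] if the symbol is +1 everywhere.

Mod squares: a ≡ -567686, b ≡ -117691. Check v ∈ {∞, 2, 3, 7, 11, 17, 19, 23, 31, 41, 43}.
v=3: a=3^-4·(≡1), b=3^-2·(≡2) mod 3; (1|3)=+1, (2|3)=-1; (−1)^{-4·-2·1}·(+1)^-2·(-1)^-4 = +1.
v=11: a=11^2·(≡10), b=11^2·(≡9) mod 11; (10|11)=-1, (9|11)=+1; (−1)^{2·2·5}·(-1)^2·(+1)^2 = +1.
v=19: a=19^-2·(≡2), b=19^-2·(≡2) mod 19; (2|19)=-1, (2|19)=-1; (−1)^{-2·-2·9}·(-1)^-2·(-1)^-2 = +1.
v=41: a=41^3·(≡22), b=41^2·(≡4) mod 41; (22|41)=-1, (4|41)=+1; (−1)^{3·2·20}·(-1)^2·(+1)^3 = +1.
v=23: a=23^1·(≡20), b=23^1·(≡1) mod 23; (20|23)=-1, (1|23)=+1; (−1)^{1·1·11}·(-1)^1·(+1)^1 = +1.
v=43: a=43^1·(≡37), b=43^1·(≡41) mod 43; (37|43)=-1, (41|43)=+1; (−1)^{1·1·21}·(-1)^1·(+1)^1 = +1.
v=31: a=31^0·(≡26), b=31^2·(≡28) mod 31; (26|31)=-1, (28|31)=+1; (−1)^{0·2·15}·(-1)^2·(+1)^0 = +1.
v=17: a=17^2·(≡3), b=17^1·(≡16) mod 17; (3|17)=-1, (16|17)=+1; (−1)^{2·1·8}·(-1)^1·(+1)^2 = -1.
v=2: v_2(a)=9, v_2(b)=-6; units ≡ 5, 5 (mod 8); ε·ε+αω+βω = 0·0+9·1+-6·1 ≡ 1  ⇒  (a,b)_2 = -1.
v=∞: -567686 < 0 and -117691 < 0  ⇒  (a,b)_∞ = -1.
v=7: a=7^1·(≡4), b=7^1·(≡4) mod 7; (4|7)=+1, (4|7)=+1; (−1)^{1·1·3}·(+1)^1·(+1)^1 = -1.
(-567686, -117691 / ℚ) ramifies at {2, 7, 17, ∞}: a division algebra.

[2, 7, 17, inf]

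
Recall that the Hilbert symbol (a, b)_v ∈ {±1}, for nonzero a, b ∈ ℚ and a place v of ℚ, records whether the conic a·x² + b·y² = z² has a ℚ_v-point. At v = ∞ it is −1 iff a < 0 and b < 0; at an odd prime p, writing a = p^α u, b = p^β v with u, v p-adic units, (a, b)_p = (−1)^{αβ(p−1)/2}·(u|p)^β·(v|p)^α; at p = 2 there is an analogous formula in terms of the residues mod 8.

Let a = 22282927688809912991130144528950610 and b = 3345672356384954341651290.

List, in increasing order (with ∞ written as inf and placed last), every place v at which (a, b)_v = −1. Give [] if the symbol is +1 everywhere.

Mod squares: a ≡ 77801010, b ≡ 5610. Check v ∈ {∞, 2, 3, 5, 7, 11, 17, 19, 31, 37}.
v=17: a=17^1·(≡10), b=17^1·(≡6) mod 17; (10|17)=-1, (6|17)=-1; (−1)^{1·1·8}·(-1)^1·(-1)^1 = +1.
v=19: a=19^3·(≡9), b=19^2·(≡17) mod 19; (9|19)=+1, (17|19)=+1; (−1)^{3·2·9}·(+1)^2·(+1)^3 = +1.
v=3: a=3^11·(≡2), b=3^7·(≡1) mod 3; (2|3)=-1, (1|3)=+1; (−1)^{11·7·1}·(-1)^7·(+1)^11 = +1.
v=∞: 77801010 > 0 and 5610 > 0  ⇒  (a,b)_∞ = +1.
v=2: v_2(a)=1, v_2(b)=1; units ≡ 1, 5 (mod 8); ε·ε+αω+βω = 0·0+1·1+1·0 ≡ 1  ⇒  (a,b)_2 = -1.
v=5: a=5^1·(≡2), b=5^1·(≡3) mod 5; (2|5)=-1, (3|5)=-1; (−1)^{1·1·2}·(-1)^1·(-1)^1 = +1.
v=7: a=7^9·(≡3), b=7^6·(≡6) mod 7; (3|7)=-1, (6|7)=-1; (−1)^{9·6·3}·(-1)^6·(-1)^9 = -1.
v=37: a=37^3·(≡18), b=37^2·(≡22) mod 37; (18|37)=-1, (22|37)=-1; (−1)^{3·2·18}·(-1)^2·(-1)^3 = -1.
v=31: a=31^3·(≡21), b=31^2·(≡29) mod 31; (21|31)=-1, (29|31)=-1; (−1)^{3·2·15}·(-1)^2·(-1)^3 = -1.
v=11: a=11^6·(≡3), b=11^5·(≡5) mod 11; (3|11)=+1, (5|11)=+1; (−1)^{6·5·5}·(+1)^5·(+1)^6 = +1.
|Ram(77801010, 5610)| = 4, even; anisotropic at {2, 7, 31, 37}.

[2, 7, 31, 37]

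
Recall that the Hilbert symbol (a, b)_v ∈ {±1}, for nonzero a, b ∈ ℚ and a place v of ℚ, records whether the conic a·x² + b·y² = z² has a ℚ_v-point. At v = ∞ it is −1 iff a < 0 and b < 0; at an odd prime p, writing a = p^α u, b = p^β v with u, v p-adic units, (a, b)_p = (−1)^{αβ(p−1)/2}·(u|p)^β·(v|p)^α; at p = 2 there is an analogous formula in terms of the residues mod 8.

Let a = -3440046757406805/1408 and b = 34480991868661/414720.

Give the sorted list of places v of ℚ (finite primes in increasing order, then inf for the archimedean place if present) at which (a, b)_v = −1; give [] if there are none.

[5, 11, 17, 29]

(a, b) ≡ (-23698510, 823745) mod (ℚ^×)²; places V = {2, 3, 5, 7, 11, 13, 17, 19, 23, 29, 37, ∞}.
(a,b)_5: α=1, u≡3; β=-1, v≡4 (mod 5); (3|5)=-1, (4|5)=+1; sign (−1)^0·-1^-1·+1^1 = -1.
(a,b)_∞: sgn(-23698510)=−, sgn(823745)=+, so +1.
(a,b)_17: α=1, u≡1; β=2, v≡14 (mod 17); (1|17)=+1, (14|17)=-1; sign (−1)^0·+1^2·-1^1 = -1.
(a,b)_29: α=1, u≡25; β=1, v≡15 (mod 29); (25|29)=+1, (15|29)=-1; sign (−1)^0·+1^1·-1^1 = -1.
(a,b)_3: α=6, u≡2; β=-4, v≡2 (mod 3); (2|3)=-1, (2|3)=-1; sign (−1)^0·-1^-4·-1^6 = +1.
(a,b)_13: α=2, u≡3; β=1, v≡10 (mod 13); (3|13)=+1, (10|13)=+1; sign (−1)^0·+1^1·+1^2 = +1.
(a,b)_37: α=0, u≡11; β=2, v≡20 (mod 37); (11|37)=+1, (20|37)=-1; sign (−1)^0·+1^2·-1^0 = +1.
(a,b)_11: α=-1, u≡10; β=0, v≡7 (mod 11); (10|11)=-1, (7|11)=-1; sign (−1)^0·-1^0·-1^-1 = -1.
(a,b)_19: α=1, u≡3; β=1, v≡7 (mod 19); (3|19)=-1, (7|19)=+1; sign (−1)^1·-1^1·+1^1 = +1.
(a,b)_2: α=-7, β=-10; u≡1, v≡1 (mod 8); ε(u)ε(v)=0·0, αω(v)=-7·0, βω(u)=-10·0; sum ≡ 0  ⇒  +1.
(a,b)_23: α=3, u≡19; β=3, v≡6 (mod 23); (19|23)=-1, (6|23)=+1; sign (−1)^1·-1^3·+1^3 = +1.
(a,b)_7: α=2, u≡2; β=0, v≡6 (mod 7); (2|7)=+1, (6|7)=-1; sign (−1)^0·+1^0·-1^2 = +1.
|Ram(-23698510, 823745)| = 4, even; anisotropic at {5, 11, 17, 29}.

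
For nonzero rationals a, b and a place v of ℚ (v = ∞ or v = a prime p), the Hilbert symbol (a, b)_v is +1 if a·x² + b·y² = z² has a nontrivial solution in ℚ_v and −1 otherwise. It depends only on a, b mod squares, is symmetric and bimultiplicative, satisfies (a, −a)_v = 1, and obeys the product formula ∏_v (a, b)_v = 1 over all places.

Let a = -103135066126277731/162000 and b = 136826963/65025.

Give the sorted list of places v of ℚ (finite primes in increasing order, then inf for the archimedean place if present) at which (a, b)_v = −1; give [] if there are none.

[5, 19, 31, 41]

(a, b) ≡ (-95, 16523) mod (ℚ^×)²; places V = {2, 3, 5, 7, 13, 17, 19, 31, 41, ∞}.
(a,b)_17: α=0, u≡5; β=-2, v≡8 (mod 17); (5|17)=-1, (8|17)=+1; sign (−1)^0·-1^-2·+1^0 = +1.
(a,b)_2: α=-4, β=0; u≡1, v≡3 (mod 8); ε(u)ε(v)=0·1, αω(v)=-4·1, βω(u)=0·0; sum ≡ 0  ⇒  +1.
(a,b)_5: α=-3, u≡4; β=-2, v≡3 (mod 5); (4|5)=+1, (3|5)=-1; sign (−1)^0·+1^-2·-1^-3 = -1.
(a,b)_41: α=2, u≡24; β=1, v≡34 (mod 41); (24|41)=-1, (34|41)=-1; sign (−1)^0·-1^1·-1^2 = -1.
(a,b)_13: α=4, u≡4; β=3, v≡4 (mod 13); (4|13)=+1, (4|13)=+1; sign (−1)^0·+1^3·+1^4 = +1.
(a,b)_19: α=1, u≡10; β=0, v≡3 (mod 19); (10|19)=-1, (3|19)=-1; sign (−1)^0·-1^0·-1^1 = -1.
(a,b)_31: α=2, u≡29; β=1, v≡22 (mod 31); (29|31)=-1, (22|31)=-1; sign (−1)^0·-1^1·-1^2 = -1.
(a,b)_7: α=6, u≡3; β=2, v≡5 (mod 7); (3|7)=-1, (5|7)=-1; sign (−1)^0·-1^2·-1^6 = +1.
(a,b)_∞: sgn(-95)=−, sgn(16523)=+, so +1.
(a,b)_3: α=-4, u≡1; β=-2, v≡2 (mod 3); (1|3)=+1, (2|3)=-1; sign (−1)^0·+1^-2·-1^-4 = +1.
|Ram(-95, 16523)| = 4, even; anisotropic at {5, 19, 31, 41}.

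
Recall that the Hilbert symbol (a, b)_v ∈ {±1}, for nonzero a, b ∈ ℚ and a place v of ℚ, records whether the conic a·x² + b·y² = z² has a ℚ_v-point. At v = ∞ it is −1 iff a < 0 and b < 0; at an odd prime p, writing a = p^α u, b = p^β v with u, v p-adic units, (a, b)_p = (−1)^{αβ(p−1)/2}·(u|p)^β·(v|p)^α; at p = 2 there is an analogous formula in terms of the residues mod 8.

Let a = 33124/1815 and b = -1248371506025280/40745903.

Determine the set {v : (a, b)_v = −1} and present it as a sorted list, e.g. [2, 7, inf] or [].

[3, 23]

Mod squares: a ≡ 15, b ≡ -14835. Check v ∈ {∞, 2, 3, 5, 7, 11, 13, 23, 43}.
v=3: a=3^-1·(≡2), b=3^3·(≡2) mod 3; (2|3)=-1, (2|3)=-1; (−1)^{-1·3·1}·(-1)^3·(-1)^-1 = -1.
v=23: a=23^0·(≡21), b=23^-1·(≡15) mod 23; (21|23)=-1, (15|23)=-1; (−1)^{0·-1·11}·(-1)^-1·(-1)^0 = -1.
v=2: v_2(a)=2, v_2(b)=6; units ≡ 7, 5 (mod 8); ε·ε+αω+βω = 1·0+2·1+6·0 ≡ 0  ⇒  (a,b)_2 = +1.
v=∞: 15 > 0 and -14835 < 0  ⇒  (a,b)_∞ = +1.
v=11: a=11^-2·(≡9), b=11^-6·(≡1) mod 11; (9|11)=+1, (1|11)=+1; (−1)^{-2·-6·5}·(+1)^-6·(+1)^-2 = +1.
v=5: a=5^-1·(≡3), b=5^1·(≡3) mod 5; (3|5)=-1, (3|5)=-1; (−1)^{-1·1·2}·(-1)^1·(-1)^-1 = +1.
v=7: a=7^2·(≡2), b=7^6·(≡6) mod 7; (2|7)=+1, (6|7)=-1; (−1)^{2·6·3}·(+1)^6·(-1)^2 = +1.
v=13: a=13^2·(≡5), b=13^4·(≡2) mod 13; (5|13)=-1, (2|13)=-1; (−1)^{2·4·6}·(-1)^4·(-1)^2 = +1.
v=43: a=43^0·(≡35), b=43^1·(≡26) mod 43; (35|43)=+1, (26|43)=-1; (−1)^{0·1·21}·(+1)^1·(-1)^0 = +1.
|Ram(15, -14835)| = 2, even; anisotropic at {3, 23}.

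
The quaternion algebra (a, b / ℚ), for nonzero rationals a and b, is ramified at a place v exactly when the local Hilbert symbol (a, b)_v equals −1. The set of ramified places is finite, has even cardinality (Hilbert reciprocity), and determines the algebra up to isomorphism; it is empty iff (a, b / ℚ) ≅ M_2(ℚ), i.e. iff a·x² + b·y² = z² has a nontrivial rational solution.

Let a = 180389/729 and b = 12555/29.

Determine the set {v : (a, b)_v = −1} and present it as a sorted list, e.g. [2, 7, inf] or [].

[11, 31]

Mod squares: a ≡ 341, b ≡ 4495. Check v ∈ {∞, 2, 3, 5, 11, 23, 29, 31}.
v=31: a=31^1·(≡13), b=31^1·(≡30) mod 31; (13|31)=-1, (30|31)=-1; (−1)^{1·1·15}·(-1)^1·(-1)^1 = -1.
v=23: a=23^2·(≡17), b=23^0·(≡11) mod 23; (17|23)=-1, (11|23)=-1; (−1)^{2·0·11}·(-1)^0·(-1)^2 = +1.
v=5: a=5^0·(≡1), b=5^1·(≡4) mod 5; (1|5)=+1, (4|5)=+1; (−1)^{0·1·2}·(+1)^1·(+1)^0 = +1.
v=∞: 341 > 0 and 4495 > 0  ⇒  (a,b)_∞ = +1.
v=29: a=29^0·(≡24), b=29^-1·(≡27) mod 29; (24|29)=+1, (27|29)=-1; (−1)^{0·-1·14}·(+1)^-1·(-1)^0 = +1.
v=11: a=11^1·(≡3), b=11^0·(≡10) mod 11; (3|11)=+1, (10|11)=-1; (−1)^{1·0·5}·(+1)^0·(-1)^1 = -1.
v=2: v_2(a)=0, v_2(b)=0; units ≡ 5, 7 (mod 8); ε·ε+αω+βω = 0·1+0·0+0·1 ≡ 0  ⇒  (a,b)_2 = +1.
v=3: a=3^-6·(≡2), b=3^4·(≡1) mod 3; (2|3)=-1, (1|3)=+1; (−1)^{-6·4·1}·(-1)^4·(+1)^-6 = +1.
(341, 4495 / ℚ) ramifies at {11, 31}: a division algebra.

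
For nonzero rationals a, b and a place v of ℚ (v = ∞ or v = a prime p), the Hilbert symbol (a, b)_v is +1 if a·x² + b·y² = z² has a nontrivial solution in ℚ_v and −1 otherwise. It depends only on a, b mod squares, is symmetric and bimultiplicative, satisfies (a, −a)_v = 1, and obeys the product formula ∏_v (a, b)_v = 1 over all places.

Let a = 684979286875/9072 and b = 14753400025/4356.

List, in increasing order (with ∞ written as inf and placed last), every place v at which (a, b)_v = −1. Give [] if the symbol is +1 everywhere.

[23, 41]

Mod squares: a ≡ 85813, b ≡ 6601. Check v ∈ {∞, 2, 3, 5, 7, 11, 13, 23, 41}.
v=3: a=3^-4·(≡1), b=3^-2·(≡1) mod 3; (1|3)=+1, (1|3)=+1; (−1)^{-4·-2·1}·(+1)^-2·(+1)^-4 = +1.
v=13: a=13^3·(≡1), b=13^2·(≡1) mod 13; (1|13)=+1, (1|13)=+1; (−1)^{3·2·6}·(+1)^2·(+1)^3 = +1.
v=41: a=41^1·(≡39), b=41^1·(≡27) mod 41; (39|41)=+1, (27|41)=-1; (−1)^{1·1·20}·(+1)^1·(-1)^1 = -1.
v=7: a=7^-1·(≡2), b=7^1·(≡5) mod 7; (2|7)=+1, (5|7)=-1; (−1)^{-1·1·3}·(+1)^1·(-1)^-1 = +1.
v=∞: 85813 > 0 and 6601 > 0  ⇒  (a,b)_∞ = +1.
v=5: a=5^4·(≡2), b=5^2·(≡1) mod 5; (2|5)=-1, (1|5)=+1; (−1)^{4·2·2}·(-1)^2·(+1)^4 = +1.
v=11: a=11^0·(≡6), b=11^-2·(≡4) mod 11; (6|11)=-1, (4|11)=+1; (−1)^{0·-2·5}·(-1)^-2·(+1)^0 = +1.
v=2: v_2(a)=-4, v_2(b)=-2; units ≡ 5, 1 (mod 8); ε·ε+αω+βω = 0·0+-4·0+-2·1 ≡ 0  ⇒  (a,b)_2 = +1.
v=23: a=23^3·(≡22), b=23^3·(≡17) mod 23; (22|23)=-1, (17|23)=-1; (−1)^{3·3·11}·(-1)^3·(-1)^3 = -1.
Ram(85813, 6601) = {23, 41}; no ℚ_23-point on the conic.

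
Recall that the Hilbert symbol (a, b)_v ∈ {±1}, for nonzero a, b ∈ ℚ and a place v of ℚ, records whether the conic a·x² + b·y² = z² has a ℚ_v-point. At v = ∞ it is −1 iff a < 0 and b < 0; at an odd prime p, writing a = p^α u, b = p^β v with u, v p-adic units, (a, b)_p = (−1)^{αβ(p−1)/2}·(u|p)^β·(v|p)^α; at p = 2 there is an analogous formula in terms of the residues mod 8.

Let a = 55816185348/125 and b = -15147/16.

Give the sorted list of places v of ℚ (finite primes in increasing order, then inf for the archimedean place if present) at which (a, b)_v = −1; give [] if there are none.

[5, 11, 17, 31]

Mod squares: a ≡ 1085, b ≡ -187. Check v ∈ {∞, 2, 3, 5, 7, 11, 17, 31}.
v=31: a=31^1·(≡10), b=31^0·(≡24) mod 31; (10|31)=+1, (24|31)=-1; (−1)^{1·0·15}·(+1)^0·(-1)^1 = -1.
v=3: a=3^12·(≡2), b=3^4·(≡2) mod 3; (2|3)=-1, (2|3)=-1; (−1)^{12·4·1}·(-1)^4·(-1)^12 = +1.
v=2: v_2(a)=2, v_2(b)=-4; units ≡ 5, 5 (mod 8); ε·ε+αω+βω = 0·0+2·1+-4·1 ≡ 0  ⇒  (a,b)_2 = +1.
v=∞: 1085 > 0 and -187 < 0  ⇒  (a,b)_∞ = +1.
v=5: a=5^-3·(≡3), b=5^0·(≡3) mod 5; (3|5)=-1, (3|5)=-1; (−1)^{-3·0·2}·(-1)^0·(-1)^-3 = -1.
v=7: a=7^1·(≡4), b=7^0·(≡4) mod 7; (4|7)=+1, (4|7)=+1; (−1)^{1·0·3}·(+1)^0·(+1)^1 = +1.
v=11: a=11^2·(≡6), b=11^1·(≡4) mod 11; (6|11)=-1, (4|11)=+1; (−1)^{2·1·5}·(-1)^1·(+1)^2 = -1.
v=17: a=17^0·(≡7), b=17^1·(≡7) mod 17; (7|17)=-1, (7|17)=-1; (−1)^{0·1·8}·(-1)^1·(-1)^0 = -1.
|Ram(1085, -187)| = 4, even; anisotropic at {5, 11, 17, 31}.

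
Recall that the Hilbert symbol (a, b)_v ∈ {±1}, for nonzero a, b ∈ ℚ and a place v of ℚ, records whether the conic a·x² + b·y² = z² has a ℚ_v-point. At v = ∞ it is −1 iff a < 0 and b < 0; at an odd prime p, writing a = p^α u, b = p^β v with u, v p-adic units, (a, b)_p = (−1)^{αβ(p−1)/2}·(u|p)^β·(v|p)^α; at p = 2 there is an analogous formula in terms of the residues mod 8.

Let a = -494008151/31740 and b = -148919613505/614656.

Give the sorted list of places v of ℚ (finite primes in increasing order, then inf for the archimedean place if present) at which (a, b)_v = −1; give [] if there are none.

(a, b) ≡ (-62985, -1105) mod (ℚ^×)²; places V = {2, 3, 5, 7, 13, 17, 19, 23, 47, ∞}.
(a,b)_∞: sgn(-62985)=−, sgn(-1105)=−, so -1.
(a,b)_5: α=-1, u≡3; β=1, v≡4 (mod 5); (3|5)=-1, (4|5)=+1; sign (−1)^0·-1^1·+1^-1 = -1.
(a,b)_23: α=-2, u≡16; β=0, v≡14 (mod 23); (16|23)=+1, (14|23)=-1; sign (−1)^0·+1^0·-1^-2 = +1.
(a,b)_7: α=6, u≡4; β=-4, v≡4 (mod 7); (4|7)=+1, (4|7)=+1; sign (−1)^0·+1^-4·+1^6 = +1.
(a,b)_19: α=1, u≡14; β=2, v≡5 (mod 19); (14|19)=-1, (5|19)=+1; sign (−1)^0·-1^2·+1^1 = +1.
(a,b)_13: α=1, u≡9; β=3, v≡6 (mod 13); (9|13)=+1, (6|13)=-1; sign (−1)^0·+1^3·-1^1 = -1.
(a,b)_47: α=0, u≡4; β=2, v≡26 (mod 47); (4|47)=+1, (26|47)=-1; sign (−1)^0·+1^2·-1^0 = +1.
(a,b)_2: α=-2, β=-8; u≡7, v≡7 (mod 8); ε(u)ε(v)=1·1, αω(v)=-2·0, βω(u)=-8·0; sum ≡ 1  ⇒  -1.
(a,b)_17: α=1, u≡4; β=1, v≡3 (mod 17); (4|17)=+1, (3|17)=-1; sign (−1)^0·+1^1·-1^1 = -1.
(a,b)_3: α=-1, u≡2; β=0, v≡2 (mod 3); (2|3)=-1, (2|3)=-1; sign (−1)^0·-1^0·-1^-1 = -1.
|Ram(-62985, -1105)| = 6, even; anisotropic at {2, 3, 5, 13, 17, ∞}.

[2, 3, 5, 13, 17, inf]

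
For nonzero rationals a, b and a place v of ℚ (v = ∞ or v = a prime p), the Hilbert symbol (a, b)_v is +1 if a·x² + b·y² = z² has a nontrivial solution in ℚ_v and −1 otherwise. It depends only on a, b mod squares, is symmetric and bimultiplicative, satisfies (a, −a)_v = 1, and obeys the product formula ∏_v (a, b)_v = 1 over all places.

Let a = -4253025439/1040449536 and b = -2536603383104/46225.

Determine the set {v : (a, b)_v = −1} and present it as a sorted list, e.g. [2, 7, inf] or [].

(a, b) ≡ (-31, -142709) mod (ℚ^×)²; places V = {2, 3, 5, 7, 13, 17, 19, 29, 31, 37, 43, 53, ∞}.
(a,b)_3: α=-4, u≡2; β=0, v≡1 (mod 3); (2|3)=-1, (1|3)=+1; sign (−1)^0·-1^0·+1^-4 = +1.
(a,b)_2: α=-18, β=6; u≡1, v≡3 (mod 8); ε(u)ε(v)=0·1, αω(v)=-18·1, βω(u)=6·0; sum ≡ 0  ⇒  +1.
(a,b)_29: α=0, u≡26; β=1, v≡13 (mod 29); (26|29)=-1, (13|29)=+1; sign (−1)^0·-1^1·+1^0 = -1.
(a,b)_19: α=0, u≡11; β=1, v≡12 (mod 19); (11|19)=+1, (12|19)=-1; sign (−1)^0·+1^1·-1^0 = +1.
(a,b)_31: α=1, u≡24; β=2, v≡13 (mod 31); (24|31)=-1, (13|31)=-1; sign (−1)^0·-1^2·-1^1 = -1.
(a,b)_53: α=2, u≡30; β=0, v≡8 (mod 53); (30|53)=-1, (8|53)=-1; sign (−1)^0·-1^0·-1^2 = +1.
(a,b)_17: α=2, u≡6; β=2, v≡11 (mod 17); (6|17)=-1, (11|17)=-1; sign (−1)^0·-1^2·-1^2 = +1.
(a,b)_7: α=-2, u≡4; β=1, v≡4 (mod 7); (4|7)=+1, (4|7)=+1; sign (−1)^0·+1^1·+1^-2 = +1.
(a,b)_43: α=0, u≡39; β=-2, v≡3 (mod 43); (39|43)=-1, (3|43)=-1; sign (−1)^0·-1^-2·-1^0 = +1.
(a,b)_∞: sgn(-31)=−, sgn(-142709)=−, so -1.
(a,b)_37: α=0, u≡24; β=1, v≡34 (mod 37); (24|37)=-1, (34|37)=+1; sign (−1)^0·-1^1·+1^0 = -1.
(a,b)_13: α=2, u≡7; β=0, v≡8 (mod 13); (7|13)=-1, (8|13)=-1; sign (−1)^0·-1^0·-1^2 = +1.
(a,b)_5: α=0, u≡1; β=-2, v≡4 (mod 5); (1|5)=+1, (4|5)=+1; sign (−1)^0·+1^-2·+1^0 = +1.
|Ram(-31, -142709)| = 4, even; anisotropic at {29, 31, 37, ∞}.

[29, 31, 37, inf]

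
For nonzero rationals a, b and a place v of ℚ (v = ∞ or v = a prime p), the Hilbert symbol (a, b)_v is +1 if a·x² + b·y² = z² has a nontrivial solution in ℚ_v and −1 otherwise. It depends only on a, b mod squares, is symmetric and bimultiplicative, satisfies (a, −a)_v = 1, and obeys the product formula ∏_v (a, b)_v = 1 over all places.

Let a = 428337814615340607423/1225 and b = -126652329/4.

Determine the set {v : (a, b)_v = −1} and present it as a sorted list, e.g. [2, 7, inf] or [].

Mod squares: a ≡ 2967, b ≡ -1563609. Check v ∈ {∞, 2, 3, 5, 7, 17, 23, 31, 43}.
v=31: a=31^2·(≡29), b=31^1·(≡6) mod 31; (29|31)=-1, (6|31)=-1; (−1)^{2·1·15}·(-1)^1·(-1)^2 = -1.
v=43: a=43^3·(≡3), b=43^1·(≡35) mod 43; (3|43)=-1, (35|43)=+1; (−1)^{3·1·21}·(-1)^1·(+1)^3 = +1.
v=5: a=5^-2·(≡2), b=5^0·(≡4) mod 5; (2|5)=-1, (4|5)=+1; (−1)^{-2·0·2}·(-1)^0·(+1)^-2 = +1.
v=2: v_2(a)=0, v_2(b)=-2; units ≡ 7, 7 (mod 8); ε·ε+αω+βω = 1·1+0·0+-2·0 ≡ 1  ⇒  (a,b)_2 = -1.
v=∞: 2967 > 0 and -1563609 < 0  ⇒  (a,b)_∞ = +1.
v=3: a=3^13·(≡2), b=3^5·(≡2) mod 3; (2|3)=-1, (2|3)=-1; (−1)^{13·5·1}·(-1)^5·(-1)^13 = -1.
v=17: a=17^2·(≡9), b=17^1·(≡7) mod 17; (9|17)=+1, (7|17)=-1; (−1)^{2·1·8}·(+1)^1·(-1)^2 = +1.
v=23: a=23^3·(≡22), b=23^1·(≡15) mod 23; (22|23)=-1, (15|23)=-1; (−1)^{3·1·11}·(-1)^1·(-1)^3 = -1.
v=7: a=7^-2·(≡3), b=7^0·(≡2) mod 7; (3|7)=-1, (2|7)=+1; (−1)^{-2·0·3}·(-1)^0·(+1)^-2 = +1.
(2967, -1563609 / ℚ) ramifies at {2, 3, 23, 31}: a division algebra.

[2, 3, 23, 31]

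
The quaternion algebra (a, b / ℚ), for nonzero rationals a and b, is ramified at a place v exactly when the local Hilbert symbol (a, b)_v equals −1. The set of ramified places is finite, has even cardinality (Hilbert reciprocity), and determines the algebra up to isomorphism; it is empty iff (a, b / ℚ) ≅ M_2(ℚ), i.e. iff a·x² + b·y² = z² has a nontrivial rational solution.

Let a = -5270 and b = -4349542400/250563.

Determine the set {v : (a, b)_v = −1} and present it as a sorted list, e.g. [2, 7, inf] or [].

Mod squares: a ≡ -5270, b ≡ -31857. Check v ∈ {∞, 2, 3, 5, 7, 17, 31, 37, 41}.
v=37: a=37^0·(≡21), b=37^1·(≡21) mod 37; (21|37)=+1, (21|37)=+1; (−1)^{0·1·18}·(+1)^1·(+1)^0 = +1.
v=17: a=17^1·(≡13), b=17^-4·(≡4) mod 17; (13|17)=+1, (4|17)=+1; (−1)^{1·-4·8}·(+1)^-4·(+1)^1 = +1.
v=7: a=7^0·(≡1), b=7^1·(≡5) mod 7; (1|7)=+1, (5|7)=-1; (−1)^{0·1·3}·(+1)^1·(-1)^0 = +1.
v=31: a=31^1·(≡16), b=31^0·(≡29) mod 31; (16|31)=+1, (29|31)=-1; (−1)^{1·0·15}·(+1)^0·(-1)^1 = -1.
v=5: a=5^1·(≡1), b=5^2·(≡3) mod 5; (1|5)=+1, (3|5)=-1; (−1)^{1·2·2}·(+1)^2·(-1)^1 = -1.
v=∞: -5270 < 0 and -31857 < 0  ⇒  (a,b)_∞ = -1.
v=3: a=3^0·(≡1), b=3^-1·(≡1) mod 3; (1|3)=+1, (1|3)=+1; (−1)^{0·-1·1}·(+1)^-1·(+1)^0 = +1.
v=2: v_2(a)=1, v_2(b)=14; units ≡ 5, 7 (mod 8); ε·ε+αω+βω = 0·1+1·0+14·1 ≡ 0  ⇒  (a,b)_2 = +1.
v=41: a=41^0·(≡19), b=41^1·(≡37) mod 41; (19|41)=-1, (37|41)=+1; (−1)^{0·1·20}·(-1)^1·(+1)^0 = -1.
(-5270, -31857 / ℚ) ramifies at {5, 31, 41, ∞}: a division algebra.

[5, 31, 41, inf]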